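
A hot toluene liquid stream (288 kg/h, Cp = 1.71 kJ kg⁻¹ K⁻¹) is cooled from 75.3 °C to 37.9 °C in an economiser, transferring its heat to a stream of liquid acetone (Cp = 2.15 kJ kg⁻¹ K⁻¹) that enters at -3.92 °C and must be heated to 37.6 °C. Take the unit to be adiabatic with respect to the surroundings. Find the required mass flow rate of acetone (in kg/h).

ṁ_c = 206 kg/h

Heat released by hot stream: Q = 288 × 1.71 × (75.3 − 37.9) = 18419 kJ/h
Energy balance on cold side (adiabatic exchanger): Q = ṁ_c·Cp_c·(T_c,out − T_c,in)
ṁ_c = 18419 / [2.15 × (37.6 − -3.92)] = 206.33 kg/h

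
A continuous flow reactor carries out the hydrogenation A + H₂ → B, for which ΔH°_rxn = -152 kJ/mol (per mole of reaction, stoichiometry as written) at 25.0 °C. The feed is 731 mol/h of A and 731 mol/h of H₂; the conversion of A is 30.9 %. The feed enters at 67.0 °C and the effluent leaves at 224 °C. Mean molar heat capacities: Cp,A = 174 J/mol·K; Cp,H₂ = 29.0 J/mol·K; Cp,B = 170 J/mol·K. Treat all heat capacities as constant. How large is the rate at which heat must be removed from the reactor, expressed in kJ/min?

Extent of reaction ξ = 0.309 × 731 = 225.88 mol/h
Reaction term: ξ·ΔH°_rxn = 225.88 × -152 = -34334 kJ/h
Sensible, feed 67.0→25 °C: -6232.5 kJ/h
Outlet flows (mol/h): A 505.12, H₂ 505.12, B 225.88
Sensible, products 25→224 °C: 28047 kJ/h
Q = ΔH = -12519 kJ/h = -3.4776 kW
Heat removed = 208.65 kJ/min

Q_out = 209 kJ/min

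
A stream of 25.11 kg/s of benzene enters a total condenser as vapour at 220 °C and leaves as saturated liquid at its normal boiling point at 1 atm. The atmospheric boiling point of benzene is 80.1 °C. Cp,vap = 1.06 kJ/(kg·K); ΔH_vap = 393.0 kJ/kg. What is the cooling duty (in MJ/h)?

Q_c = 48900 MJ/h

vapour 220→80.1 °C: -148.29 kJ/kg
condensation at 80.1 °C: -393 kJ/kg
Δh = -148.29 + -393 = -541.29 kJ/kg
Q = ṁ·Δh = 25.11 kg/s × -541.29 kJ/kg = -13592 kJ/s
|Q| = 13592 kW = 48931 MJ/h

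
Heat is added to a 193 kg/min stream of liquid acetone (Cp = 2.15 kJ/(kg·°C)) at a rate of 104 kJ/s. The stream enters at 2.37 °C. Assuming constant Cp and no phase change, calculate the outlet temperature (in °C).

Q = 104 kJ/s = 6240 kJ/min
ΔT = Q/(ṁ·Cp) = 6240/(193×2.15) = 15.038 K
T_out = 2.37 + 15.038 = 17.408 °C

T_out = 17.4 °C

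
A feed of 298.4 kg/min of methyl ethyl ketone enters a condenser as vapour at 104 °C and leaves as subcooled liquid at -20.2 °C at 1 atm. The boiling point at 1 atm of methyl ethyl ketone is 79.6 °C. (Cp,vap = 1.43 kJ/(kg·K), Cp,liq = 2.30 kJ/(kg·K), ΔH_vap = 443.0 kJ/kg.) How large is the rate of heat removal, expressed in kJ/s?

Q_c = 3520 kJ/s

vapour 104→79.6 °C: -34.892 kJ/kg
condensation at 79.6 °C: -443 kJ/kg
liquid 79.6→-20.2 °C: -229.54 kJ/kg
Δh = -34.892 + -443 + -229.54 = -707.43 kJ/kg
Q = ṁ·Δh = 298.4 kg/min × -707.43 kJ/kg = -211100 kJ/min
|Q| = 3518.3 kW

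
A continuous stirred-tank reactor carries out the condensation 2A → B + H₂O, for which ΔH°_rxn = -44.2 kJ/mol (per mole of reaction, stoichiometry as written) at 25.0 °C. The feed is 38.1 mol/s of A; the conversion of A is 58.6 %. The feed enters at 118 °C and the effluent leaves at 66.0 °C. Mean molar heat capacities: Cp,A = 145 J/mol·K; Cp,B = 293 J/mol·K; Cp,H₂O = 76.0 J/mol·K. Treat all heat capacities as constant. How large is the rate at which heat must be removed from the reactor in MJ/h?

Q_out = 2680 MJ/h

Extent of reaction ξ = 0.586 × 38.1 / 2 = 11.163 mol/s
Reaction term: ξ·ΔH°_rxn = 11.163 × -44.2 = -493.42 kJ/s
Sensible, feed 118→25 °C: -513.78 kJ/s
Outlet flows (mol/s): A 15.773, B 11.163, H₂O 11.163
Sensible, products 25→66.0 °C: 262.66 kJ/s
Q = ΔH = -744.53 kJ/s = -744.53 kW
Heat removed = 2680.3 MJ/h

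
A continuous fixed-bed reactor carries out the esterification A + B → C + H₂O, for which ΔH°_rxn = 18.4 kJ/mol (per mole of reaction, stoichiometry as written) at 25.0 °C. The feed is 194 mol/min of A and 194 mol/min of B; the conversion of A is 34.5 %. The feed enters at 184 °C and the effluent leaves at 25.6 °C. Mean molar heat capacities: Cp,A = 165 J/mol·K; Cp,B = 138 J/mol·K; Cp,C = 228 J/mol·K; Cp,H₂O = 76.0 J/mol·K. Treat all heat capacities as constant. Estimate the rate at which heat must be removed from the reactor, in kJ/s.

Extent of reaction ξ = 0.345 × 194 = 66.93 mol/min
Reaction term: ξ·ΔH°_rxn = 66.93 × 18.4 = 1231.5 kJ/min
Sensible, feed 184→25 °C: -9346.3 kJ/min
Outlet flows (mol/min): A 127.07, B 127.07, C 66.93, H₂O 66.93
Sensible, products 25→25.6 °C: 35.309 kJ/min
Q = ΔH = -8079.5 kJ/min = -134.66 kW
Heat removed = 134.66 kJ/s

Q_out = 135 kJ/s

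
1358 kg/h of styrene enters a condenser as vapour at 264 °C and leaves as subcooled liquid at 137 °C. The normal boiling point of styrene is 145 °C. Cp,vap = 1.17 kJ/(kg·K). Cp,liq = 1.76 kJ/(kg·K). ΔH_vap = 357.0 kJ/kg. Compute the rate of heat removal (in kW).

vapour 264→145 °C: -139.23 kJ/kg
condensation at 145 °C: -357 kJ/kg
liquid 145→137 °C: -14.08 kJ/kg
Δh = -139.23 + -357 + -14.08 = -510.31 kJ/kg
Q = ṁ·Δh = 1358 kg/h × -510.31 kJ/kg = -693000 kJ/h
|Q| = 192.5 kW

Q_c = 193 kW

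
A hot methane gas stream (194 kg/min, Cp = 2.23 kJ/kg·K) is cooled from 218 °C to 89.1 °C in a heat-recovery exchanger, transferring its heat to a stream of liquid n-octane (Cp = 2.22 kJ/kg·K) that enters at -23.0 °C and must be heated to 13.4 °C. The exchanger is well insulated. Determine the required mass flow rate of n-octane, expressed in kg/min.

Heat released by hot stream: Q = 194 × 2.23 × (218 − 89.1) = 55765 kJ/min
Energy balance on cold side (adiabatic exchanger): Q = ṁ_c·Cp_c·(T_c,out − T_c,in)
ṁ_c = 55765 / [2.22 × (13.4 − -23.0)] = 690.09 kg/min

ṁ_c = 690 kg/min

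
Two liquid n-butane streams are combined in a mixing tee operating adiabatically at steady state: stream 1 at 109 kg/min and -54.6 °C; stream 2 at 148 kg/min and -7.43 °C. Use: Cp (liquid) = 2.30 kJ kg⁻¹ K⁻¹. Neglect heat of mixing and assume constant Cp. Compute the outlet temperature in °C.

Energy balance with Q = 0: Σ ṁᵢCp,ᵢ(T_out − Tᵢ) = 0
T_out = Σ ṁᵢCp,ᵢTᵢ / Σ ṁᵢCp,ᵢ
      = -16217 / 591.1 = -27.436 °C

T_out = -27.4 °C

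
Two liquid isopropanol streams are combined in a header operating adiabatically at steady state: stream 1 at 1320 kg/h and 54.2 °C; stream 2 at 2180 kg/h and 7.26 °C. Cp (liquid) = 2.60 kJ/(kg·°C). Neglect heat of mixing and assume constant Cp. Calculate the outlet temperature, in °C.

T_out = 25.0 °C

Energy balance with Q = 0: Σ ṁᵢCp,ᵢ(T_out − Tᵢ) = 0
T_out = Σ ṁᵢCp,ᵢTᵢ / Σ ṁᵢCp,ᵢ
      = 227160 / 9100 = 24.963 °C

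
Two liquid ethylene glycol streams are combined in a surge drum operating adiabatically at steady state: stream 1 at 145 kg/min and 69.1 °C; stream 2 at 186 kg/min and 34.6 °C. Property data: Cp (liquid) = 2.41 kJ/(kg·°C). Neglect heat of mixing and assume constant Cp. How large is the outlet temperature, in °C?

T_out = 49.7 °C

Adiabatic, steady state ⇒ Σ ṁᵢCp,ᵢ(T_out − Tᵢ) = 0
Σ ṁᵢCp,ᵢTᵢ = 145×2.41×69.1 + 186×2.41×34.6 = 39657
Σ ṁᵢCp,ᵢ = 145×2.41 + 186×2.41 = 797.71
T_out = 39657 / 797.71 = 49.713 °C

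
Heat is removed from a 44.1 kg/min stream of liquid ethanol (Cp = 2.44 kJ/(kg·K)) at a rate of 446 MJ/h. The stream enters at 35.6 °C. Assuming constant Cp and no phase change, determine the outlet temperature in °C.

Q = 446 MJ/h = 7433.3 kJ/min
ΔT = Q/(ṁ·Cp) = 7433.3/(44.1×2.44) = 69.08 K
T_out = 35.6 − 69.08 = -33.48 °C

T_out = -33.5 °C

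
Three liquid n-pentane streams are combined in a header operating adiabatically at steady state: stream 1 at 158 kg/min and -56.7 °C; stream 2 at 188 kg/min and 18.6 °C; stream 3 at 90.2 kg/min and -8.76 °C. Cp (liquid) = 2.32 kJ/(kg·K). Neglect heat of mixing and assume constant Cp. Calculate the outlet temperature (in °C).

T_out = -14.3 °C

Adiabatic, steady state ⇒ Σ ṁᵢCp,ᵢ(T_out − Tᵢ) = 0
T_out = Σ ṁᵢCp,ᵢTᵢ / Σ ṁᵢCp,ᵢ
      = -14505 / 1012 = -14.333 °C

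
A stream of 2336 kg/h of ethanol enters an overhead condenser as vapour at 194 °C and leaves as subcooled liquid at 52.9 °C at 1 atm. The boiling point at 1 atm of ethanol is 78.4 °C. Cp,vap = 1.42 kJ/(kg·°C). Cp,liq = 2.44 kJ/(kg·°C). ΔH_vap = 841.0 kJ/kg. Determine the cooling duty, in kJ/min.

Q_c = 41600 kJ/min

vapour 194→78.4 °C: -164.15 kJ/kg
condensation at 78.4 °C: -841 kJ/kg
liquid 78.4→52.9 °C: -62.22 kJ/kg
Δh = -164.15 + -841 + -62.22 = -1067.4 kJ/kg
Q = ṁ·Δh = 2336 kg/h × -1067.4 kJ/kg = -2.4934e+06 kJ/h
|Q| = 692.61 kW = 41556 kJ/min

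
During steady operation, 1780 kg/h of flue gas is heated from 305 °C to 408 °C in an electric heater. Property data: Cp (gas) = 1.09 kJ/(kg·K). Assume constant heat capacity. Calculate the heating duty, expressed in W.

Q = ṁ·Cp·ΔT = 1780 × 1.09 × (408 − 305) = 199840 kJ/h
Converting: 199840 / 3600 s = 55.511 kW
Heating duty = 55511 W

Q = 55500 W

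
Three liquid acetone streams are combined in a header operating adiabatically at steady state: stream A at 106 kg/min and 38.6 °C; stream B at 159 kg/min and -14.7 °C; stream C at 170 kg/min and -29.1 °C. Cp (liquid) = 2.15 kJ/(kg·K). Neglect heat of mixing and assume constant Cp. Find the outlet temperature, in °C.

T_out = -7.34 °C

Energy balance with Q = 0: Σ ṁᵢCp,ᵢ(T_out − Tᵢ) = 0
Σ ṁᵢCp,ᵢTᵢ = 106×2.15×38.6 + 159×2.15×-14.7 + 170×2.15×-29.1 = -6864.3
Σ ṁᵢCp,ᵢ = 106×2.15 + 159×2.15 + 170×2.15 = 935.25
T_out = -6864.3 / 935.25 = -7.3395 °C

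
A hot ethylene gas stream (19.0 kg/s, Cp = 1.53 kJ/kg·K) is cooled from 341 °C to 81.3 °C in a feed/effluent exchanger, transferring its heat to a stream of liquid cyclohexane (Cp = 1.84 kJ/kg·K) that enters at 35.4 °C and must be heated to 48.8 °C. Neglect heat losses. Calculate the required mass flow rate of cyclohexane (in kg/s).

Heat released by hot stream: Q = 19.0 × 1.53 × (341 − 81.3) = 7549.5 kJ/s
Energy balance on cold side (adiabatic exchanger): Q = ṁ_c·Cp_c·(T_c,out − T_c,in)
ṁ_c = 7549.5 / [1.84 × (48.8 − 35.4)] = 306.19 kg/s

ṁ_c = 306 kg/s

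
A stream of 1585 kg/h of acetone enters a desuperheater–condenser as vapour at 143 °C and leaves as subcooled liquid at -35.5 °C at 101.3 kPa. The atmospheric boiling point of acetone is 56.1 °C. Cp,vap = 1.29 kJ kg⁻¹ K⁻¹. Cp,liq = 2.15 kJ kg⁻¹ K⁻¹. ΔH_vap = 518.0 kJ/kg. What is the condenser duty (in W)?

vapour 143→56.1 °C: -112.1 kJ/kg
condensation at 56.1 °C: -518 kJ/kg
liquid 56.1→-35.5 °C: -196.94 kJ/kg
Δh = -112.1 + -518 + -196.94 = -827.04 kJ/kg
Q = ṁ·Δh = 1585 kg/h × -827.04 kJ/kg = -1.3109e+06 kJ/h
|Q| = 364.13 kW = 364130 W

Q_c = 364000 W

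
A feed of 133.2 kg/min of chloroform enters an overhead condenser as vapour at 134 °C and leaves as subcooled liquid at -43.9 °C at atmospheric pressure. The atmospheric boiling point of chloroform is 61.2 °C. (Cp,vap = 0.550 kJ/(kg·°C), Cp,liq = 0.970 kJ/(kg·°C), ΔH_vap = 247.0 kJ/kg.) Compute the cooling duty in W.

vapour 134→61.2 °C: -40.04 kJ/kg
condensation at 61.2 °C: -247 kJ/kg
liquid 61.2→-43.9 °C: -101.95 kJ/kg
Δh = -40.04 + -247 + -101.95 = -388.99 kJ/kg
Q = ṁ·Δh = 133.2 kg/min × -388.99 kJ/kg = -51813 kJ/min
|Q| = 863.55 kW = 863550 W

Q_c = 864000 W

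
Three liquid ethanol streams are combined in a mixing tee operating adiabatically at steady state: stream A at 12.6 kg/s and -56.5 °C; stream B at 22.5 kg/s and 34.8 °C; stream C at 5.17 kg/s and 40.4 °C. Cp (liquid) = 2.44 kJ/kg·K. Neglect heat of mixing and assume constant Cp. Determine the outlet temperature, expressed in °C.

No heat crosses the boundary, so H_out = H_in.
Σ ṁᵢCp,ᵢTᵢ = 12.6×2.44×-56.5 + 22.5×2.44×34.8 + 5.17×2.44×40.4 = 683.12
Σ ṁᵢCp,ᵢ = 12.6×2.44 + 22.5×2.44 + 5.17×2.44 = 98.259
T_out = 683.12 / 98.259 = 6.9523 °C

T_out = 6.95 °C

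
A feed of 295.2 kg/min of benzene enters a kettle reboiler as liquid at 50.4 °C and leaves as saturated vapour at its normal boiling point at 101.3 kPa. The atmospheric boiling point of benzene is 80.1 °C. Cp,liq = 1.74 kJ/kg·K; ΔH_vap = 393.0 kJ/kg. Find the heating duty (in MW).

liquid 50.4→80.1 °C: 51.678 kJ/kg
vaporisation at 80.1 °C: 393 kJ/kg
Δh = 51.678 + 393 = 444.68 kJ/kg
Q = ṁ·Δh = 295.2 kg/min × 444.68 kJ/kg = 131270 kJ/min
|Q| = 2187.8 kW = 2.1878 MW

Q = 2.19 MW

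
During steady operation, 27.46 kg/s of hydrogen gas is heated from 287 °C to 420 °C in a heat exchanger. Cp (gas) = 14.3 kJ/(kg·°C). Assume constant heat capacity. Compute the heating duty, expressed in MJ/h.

Q = ṁ·Cp·ΔT = 27.46 × 14.3 × (420 − 287) = 52226 kJ/s
Heating duty = 188010 MJ/h

Q = 188000 MJ/h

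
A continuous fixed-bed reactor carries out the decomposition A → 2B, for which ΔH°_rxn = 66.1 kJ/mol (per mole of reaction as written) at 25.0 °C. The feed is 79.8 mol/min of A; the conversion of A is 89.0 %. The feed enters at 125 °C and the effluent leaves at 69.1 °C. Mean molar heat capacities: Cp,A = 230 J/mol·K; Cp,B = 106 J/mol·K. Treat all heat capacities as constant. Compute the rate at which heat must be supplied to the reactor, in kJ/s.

Extent of reaction ξ = 0.890 × 79.8 = 71.022 mol/min
Reaction term: ξ·ΔH°_rxn = 71.022 × 66.1 = 4694.6 kJ/min
Sensible, feed 125→25 °C: -1835.4 kJ/min
Outlet flows (mol/min): A 8.778, B 142.04
Sensible, products 25→69.1 °C: 753.03 kJ/min
Q = ΔH = 3612.2 kJ/min = 60.203 kW
Heat supplied = 60.203 kJ/s

Q_in = 60.2 kJ/s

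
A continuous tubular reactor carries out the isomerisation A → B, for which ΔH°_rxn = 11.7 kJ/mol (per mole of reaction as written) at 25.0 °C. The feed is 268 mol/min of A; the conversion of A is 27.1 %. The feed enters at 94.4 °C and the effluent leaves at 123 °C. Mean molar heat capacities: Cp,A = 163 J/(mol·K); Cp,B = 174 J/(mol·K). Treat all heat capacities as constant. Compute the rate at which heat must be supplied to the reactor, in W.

Q_in = 36300 W

Extent of reaction ξ = 0.271 × 268 = 72.628 mol/min
Reaction term: ξ·ΔH°_rxn = 72.628 × 11.7 = 849.75 kJ/min
Sensible, feed 94.4→25 °C: -3031.7 kJ/min
Outlet flows (mol/min): A 195.37, B 72.628
Sensible, products 25→123 °C: 4359.3 kJ/min
Q = ΔH = 2177.4 kJ/min = 36.29 kW
Heat supplied = 36290 W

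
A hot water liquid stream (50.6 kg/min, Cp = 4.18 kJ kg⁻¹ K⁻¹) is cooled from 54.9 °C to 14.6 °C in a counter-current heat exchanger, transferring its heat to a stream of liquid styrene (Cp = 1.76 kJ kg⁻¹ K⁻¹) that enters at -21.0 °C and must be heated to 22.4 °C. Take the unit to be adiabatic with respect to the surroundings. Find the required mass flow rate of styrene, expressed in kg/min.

Heat released by hot stream: Q = 50.6 × 4.18 × (54.9 − 14.6) = 8523.8 kJ/min
Energy balance on cold side (adiabatic exchanger): Q = ṁ_c·Cp_c·(T_c,out − T_c,in)
ṁ_c = 8523.8 / [1.76 × (22.4 − -21.0)] = 111.59 kg/min

ṁ_c = 112 kg/min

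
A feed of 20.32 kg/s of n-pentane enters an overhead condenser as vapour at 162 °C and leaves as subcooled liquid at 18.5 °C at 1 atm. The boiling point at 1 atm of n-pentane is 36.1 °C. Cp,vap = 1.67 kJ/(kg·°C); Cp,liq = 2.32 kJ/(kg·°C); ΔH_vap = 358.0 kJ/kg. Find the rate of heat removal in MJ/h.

Q_c = 44600 MJ/h

vapour 162→36.1 °C: -210.25 kJ/kg
condensation at 36.1 °C: -358 kJ/kg
liquid 36.1→18.5 °C: -40.832 kJ/kg
Δh = -210.25 + -358 + -40.832 = -609.09 kJ/kg
Q = ṁ·Δh = 20.32 kg/s × -609.09 kJ/kg = -12377 kJ/s
|Q| = 12377 kW = 44556 MJ/h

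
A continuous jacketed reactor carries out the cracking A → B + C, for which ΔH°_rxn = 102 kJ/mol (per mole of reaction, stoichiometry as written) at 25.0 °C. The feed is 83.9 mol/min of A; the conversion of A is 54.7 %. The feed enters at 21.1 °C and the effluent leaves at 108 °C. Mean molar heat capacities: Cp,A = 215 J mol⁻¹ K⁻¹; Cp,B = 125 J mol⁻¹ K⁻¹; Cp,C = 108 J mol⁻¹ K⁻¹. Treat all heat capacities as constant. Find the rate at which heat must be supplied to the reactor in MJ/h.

Extent of reaction ξ = 0.547 × 83.9 = 45.893 mol/min
Reaction term: ξ·ΔH°_rxn = 45.893 × 102 = 4681.1 kJ/min
Sensible, feed 21.1→25 °C: 70.35 kJ/min
Outlet flows (mol/min): A 38.007, B 45.893, C 45.893
Sensible, products 25→108 °C: 1565.8 kJ/min
Q = ΔH = 6317.2 kJ/min = 105.29 kW
Heat supplied = 379.03 MJ/h

Q_in = 379 MJ/h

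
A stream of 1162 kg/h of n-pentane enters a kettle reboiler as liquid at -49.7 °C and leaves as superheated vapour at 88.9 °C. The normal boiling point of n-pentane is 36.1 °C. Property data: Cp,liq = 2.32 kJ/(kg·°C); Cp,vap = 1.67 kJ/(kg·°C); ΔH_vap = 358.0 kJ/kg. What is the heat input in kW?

liquid -49.7→36.1 °C: 199.06 kJ/kg
vaporisation at 36.1 °C: 358 kJ/kg
vapour 36.1→88.9 °C: 88.176 kJ/kg
Δh = 199.06 + 358 + 88.176 = 645.23 kJ/kg
Q = ṁ·Δh = 1162 kg/h × 645.23 kJ/kg = 749760 kJ/h
|Q| = 208.27 kW

Q = 208 kW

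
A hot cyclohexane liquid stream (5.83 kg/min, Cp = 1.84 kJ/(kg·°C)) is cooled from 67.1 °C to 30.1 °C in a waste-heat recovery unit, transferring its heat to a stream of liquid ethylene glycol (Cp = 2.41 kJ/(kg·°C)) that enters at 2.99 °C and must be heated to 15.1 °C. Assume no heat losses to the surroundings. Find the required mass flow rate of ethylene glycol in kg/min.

Heat released by hot stream: Q = 5.83 × 1.84 × (67.1 − 30.1) = 396.91 kJ/min
Energy balance on cold side (adiabatic exchanger): Q = ṁ_c·Cp_c·(T_c,out − T_c,in)
ṁ_c = 396.91 / [2.41 × (15.1 − 2.99)] = 13.6 kg/min

ṁ_c = 13.6 kg/min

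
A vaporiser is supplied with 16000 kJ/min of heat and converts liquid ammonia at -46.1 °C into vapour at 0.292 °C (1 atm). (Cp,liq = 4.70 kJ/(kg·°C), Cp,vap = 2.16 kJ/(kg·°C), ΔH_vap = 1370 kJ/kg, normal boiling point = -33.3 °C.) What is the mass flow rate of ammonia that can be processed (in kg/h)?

ṁ = 639 kg/h

Δh = 4.70×(-33.3−-46.1) + 1370 + 2.16×(0.292−-33.3) = 1502.7 kJ/kg
Q = 16000 kJ/min = 266.67 kJ/s = 960000 kJ/h
ṁ = Q/Δh = 960000 / 1502.7 = 638.84 kg/h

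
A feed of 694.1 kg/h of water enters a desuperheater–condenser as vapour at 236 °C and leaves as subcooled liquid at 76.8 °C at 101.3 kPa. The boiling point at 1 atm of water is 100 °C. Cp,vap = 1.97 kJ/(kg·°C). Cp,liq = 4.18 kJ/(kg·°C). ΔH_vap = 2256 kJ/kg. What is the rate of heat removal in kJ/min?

Q_c = 30300 kJ/min

vapour 236→100 °C: -267.92 kJ/kg
condensation at 100 °C: -2256 kJ/kg
liquid 100→76.8 °C: -96.976 kJ/kg
Δh = -267.92 + -2256 + -96.976 = -2620.9 kJ/kg
Q = ṁ·Δh = 694.1 kg/h × -2620.9 kJ/kg = -1.8192e+06 kJ/h
|Q| = 505.32 kW = 30319 kJ/min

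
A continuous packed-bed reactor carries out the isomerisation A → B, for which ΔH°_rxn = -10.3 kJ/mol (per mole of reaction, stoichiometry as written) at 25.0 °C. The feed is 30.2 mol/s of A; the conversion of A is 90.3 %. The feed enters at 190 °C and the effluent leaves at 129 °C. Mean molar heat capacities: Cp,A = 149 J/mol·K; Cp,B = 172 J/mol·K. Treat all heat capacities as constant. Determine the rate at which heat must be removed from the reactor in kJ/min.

Q_out = 29400 kJ/min

Extent of reaction ξ = 0.903 × 30.2 = 27.271 mol/s
Reaction term: ξ·ΔH°_rxn = 27.271 × -10.3 = -280.89 kJ/s
Sensible, feed 190→25 °C: -742.47 kJ/s
Outlet flows (mol/s): A 2.9294, B 27.271
Sensible, products 25→129 °C: 533.21 kJ/s
Q = ΔH = -490.14 kJ/s = -490.14 kW
Heat removed = 29409 kJ/min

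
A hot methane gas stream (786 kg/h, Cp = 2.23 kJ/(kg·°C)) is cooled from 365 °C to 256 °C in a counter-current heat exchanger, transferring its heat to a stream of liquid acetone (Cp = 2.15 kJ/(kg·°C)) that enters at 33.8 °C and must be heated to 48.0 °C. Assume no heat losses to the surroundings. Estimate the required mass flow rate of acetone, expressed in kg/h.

ṁ_c = 6260 kg/h

Heat released by hot stream: Q = 786 × 2.23 × (365 − 256) = 191050 kJ/h
Energy balance on cold side (adiabatic exchanger): Q = ṁ_c·Cp_c·(T_c,out − T_c,in)
ṁ_c = 191050 / [2.15 × (48.0 − 33.8)] = 6257.9 kg/h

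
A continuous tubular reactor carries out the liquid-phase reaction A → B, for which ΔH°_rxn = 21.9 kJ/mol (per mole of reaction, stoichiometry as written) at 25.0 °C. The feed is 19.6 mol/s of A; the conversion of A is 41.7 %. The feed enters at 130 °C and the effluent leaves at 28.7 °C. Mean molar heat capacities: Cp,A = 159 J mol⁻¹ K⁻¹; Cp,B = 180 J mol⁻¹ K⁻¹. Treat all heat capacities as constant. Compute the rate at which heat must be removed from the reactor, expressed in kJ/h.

Q_out = 490000 kJ/h

Extent of reaction ξ = 0.417 × 19.6 = 8.1732 mol/s
Reaction term: ξ·ΔH°_rxn = 8.1732 × 21.9 = 178.99 kJ/s
Sensible, feed 130→25 °C: -327.22 kJ/s
Outlet flows (mol/s): A 11.427, B 8.1732
Sensible, products 25→28.7 °C: 12.166 kJ/s
Q = ΔH = -136.06 kJ/s = -136.06 kW
Heat removed = 489830 kJ/h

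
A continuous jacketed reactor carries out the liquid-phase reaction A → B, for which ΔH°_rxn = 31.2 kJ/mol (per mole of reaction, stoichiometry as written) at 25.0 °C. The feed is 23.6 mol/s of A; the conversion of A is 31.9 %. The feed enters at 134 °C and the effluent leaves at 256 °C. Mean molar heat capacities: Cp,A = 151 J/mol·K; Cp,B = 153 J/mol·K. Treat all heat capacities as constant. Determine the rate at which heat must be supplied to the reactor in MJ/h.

Extent of reaction ξ = 0.319 × 23.6 = 7.5284 mol/s
Reaction term: ξ·ΔH°_rxn = 7.5284 × 31.2 = 234.89 kJ/s
Sensible, feed 134→25 °C: -388.43 kJ/s
Outlet flows (mol/s): A 16.072, B 7.5284
Sensible, products 25→256 °C: 826.67 kJ/s
Q = ΔH = 673.12 kJ/s = 673.12 kW
Heat supplied = 2423.2 MJ/h

Q_in = 2420 MJ/h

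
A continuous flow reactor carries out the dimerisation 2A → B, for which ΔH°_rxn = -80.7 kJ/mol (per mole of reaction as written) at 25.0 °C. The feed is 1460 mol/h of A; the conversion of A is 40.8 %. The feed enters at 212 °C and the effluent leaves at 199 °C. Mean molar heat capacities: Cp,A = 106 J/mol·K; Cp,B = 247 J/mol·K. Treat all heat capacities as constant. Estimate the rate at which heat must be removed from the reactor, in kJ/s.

Q_out = 6.73 kJ/s

Extent of reaction ξ = 0.408 × 1460 / 2 = 297.84 mol/h
Reaction term: ξ·ΔH°_rxn = 297.84 × -80.7 = -24036 kJ/h
Sensible, feed 212→25 °C: -28940 kJ/h
Outlet flows (mol/h): A 864.32, B 297.84
Sensible, products 25→199 °C: 28742 kJ/h
Q = ΔH = -24234 kJ/h = -6.7316 kW
Heat removed = 6.7316 kJ/s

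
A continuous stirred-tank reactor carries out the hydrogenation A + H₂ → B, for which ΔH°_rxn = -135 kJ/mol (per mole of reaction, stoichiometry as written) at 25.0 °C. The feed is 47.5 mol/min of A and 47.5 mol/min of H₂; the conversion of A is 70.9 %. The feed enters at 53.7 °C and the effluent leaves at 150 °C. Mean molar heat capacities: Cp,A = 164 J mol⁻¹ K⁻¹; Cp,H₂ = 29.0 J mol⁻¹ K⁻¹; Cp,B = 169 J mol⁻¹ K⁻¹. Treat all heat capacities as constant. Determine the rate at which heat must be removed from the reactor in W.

Q_out = 62700 W

Extent of reaction ξ = 0.709 × 47.5 = 33.677 mol/min
Reaction term: ξ·ΔH°_rxn = 33.677 × -135 = -4546.5 kJ/min
Sensible, feed 53.7→25 °C: -263.11 kJ/min
Outlet flows (mol/min): A 13.823, H₂ 13.823, B 33.677
Sensible, products 25→150 °C: 1044.9 kJ/min
Q = ΔH = -3764.7 kJ/min = -62.744 kW
Heat removed = 62744 W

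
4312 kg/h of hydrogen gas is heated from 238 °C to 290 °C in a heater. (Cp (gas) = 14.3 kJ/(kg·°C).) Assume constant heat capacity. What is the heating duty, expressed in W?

Q = ṁ·Cp·ΔT = 4312 × 14.3 × (290 − 238) = 3.2064e+06 kJ/h
Converting: 3.2064e+06 / 3600 s = 890.67 kW
Heating duty = 890670 W

Q = 891000 W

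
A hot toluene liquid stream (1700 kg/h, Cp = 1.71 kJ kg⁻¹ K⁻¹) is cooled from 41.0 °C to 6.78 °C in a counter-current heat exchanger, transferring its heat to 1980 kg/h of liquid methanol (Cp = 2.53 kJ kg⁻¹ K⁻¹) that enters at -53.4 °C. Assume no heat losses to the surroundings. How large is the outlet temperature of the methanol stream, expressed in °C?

Heat released by hot stream: Q = 1700 × 1.71 × (41.0 − 6.78) = 99478 kJ/h
Energy balance on cold side (adiabatic exchanger): Q = ṁ_c·Cp_c·(T_c,out − T_c,in)
T_c,out = -53.4 + 99478/(1980 × 2.53) = -33.542 °C

T_c,out = -33.5 °C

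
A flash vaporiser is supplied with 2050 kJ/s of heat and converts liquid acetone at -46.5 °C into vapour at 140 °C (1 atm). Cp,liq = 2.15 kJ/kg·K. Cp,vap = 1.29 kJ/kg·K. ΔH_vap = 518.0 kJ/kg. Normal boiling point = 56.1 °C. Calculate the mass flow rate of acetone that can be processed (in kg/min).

Δh = 2.15×(56.1−-46.5) + 518.0 + 1.29×(140−56.1) = 846.82 kJ/kg
Q = 2050 kJ/s = 2050 kJ/s = 123000 kJ/min
ṁ = Q/Δh = 123000 / 846.82 = 145.25 kg/min

ṁ = 145 kg/min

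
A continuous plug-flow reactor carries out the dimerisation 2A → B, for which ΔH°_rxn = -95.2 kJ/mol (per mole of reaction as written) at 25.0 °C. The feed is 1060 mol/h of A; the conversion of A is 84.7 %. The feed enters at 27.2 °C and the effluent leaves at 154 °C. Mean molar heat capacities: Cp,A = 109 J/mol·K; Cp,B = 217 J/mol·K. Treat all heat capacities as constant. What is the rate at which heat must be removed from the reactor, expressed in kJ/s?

Extent of reaction ξ = 0.847 × 1060 / 2 = 448.91 mol/h
Reaction term: ξ·ΔH°_rxn = 448.91 × -95.2 = -42736 kJ/h
Sensible, feed 27.2→25 °C: -254.19 kJ/h
Outlet flows (mol/h): A 162.18, B 448.91
Sensible, products 25→154 °C: 14847 kJ/h
Q = ΔH = -28144 kJ/h = -7.8177 kW
Heat removed = 7.8177 kJ/s

Q_out = 7.82 kJ/s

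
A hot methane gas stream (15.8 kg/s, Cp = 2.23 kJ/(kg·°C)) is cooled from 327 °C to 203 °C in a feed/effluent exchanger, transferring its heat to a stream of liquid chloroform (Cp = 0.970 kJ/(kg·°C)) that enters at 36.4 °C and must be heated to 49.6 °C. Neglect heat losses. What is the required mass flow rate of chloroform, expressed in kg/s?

Heat released by hot stream: Q = 15.8 × 2.23 × (327 − 203) = 4369 kJ/s
Energy balance on cold side (adiabatic exchanger): Q = ṁ_c·Cp_c·(T_c,out − T_c,in)
ṁ_c = 4369 / [0.970 × (49.6 − 36.4)] = 341.22 kg/s

ṁ_c = 341 kg/s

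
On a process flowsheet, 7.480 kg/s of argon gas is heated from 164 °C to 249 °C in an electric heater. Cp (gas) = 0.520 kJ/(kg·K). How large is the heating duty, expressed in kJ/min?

Q = ṁ·Cp·ΔT = 7.480 × 0.520 × (249 − 164) = 330.62 kJ/s
Heating duty = 19837 kJ/min

Q = 19800 kJ/min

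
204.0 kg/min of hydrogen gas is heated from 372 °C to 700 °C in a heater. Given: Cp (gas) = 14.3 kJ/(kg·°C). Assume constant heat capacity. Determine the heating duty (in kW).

Q = 15900 kW

Q = ṁ·Cp·ΔT = 204.0 × 14.3 × (700 − 372) = 956840 kJ/min
Converting: 956840 / 60 s = 15947 kW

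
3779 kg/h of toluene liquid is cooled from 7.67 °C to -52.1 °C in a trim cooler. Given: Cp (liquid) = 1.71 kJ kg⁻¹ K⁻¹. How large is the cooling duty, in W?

Q_c = 107000 W

Q = ṁ·Cp·ΔT = 3779 × 1.71 × (-52.1 − 7.67) = -386240 kJ/h
Converting: 386240 / 3600 s = 107.29 kW
Cooling duty = 107290 W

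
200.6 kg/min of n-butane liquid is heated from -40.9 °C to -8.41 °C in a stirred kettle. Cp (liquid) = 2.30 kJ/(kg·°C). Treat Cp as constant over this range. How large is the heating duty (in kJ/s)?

Q = 250 kJ/s

Q = ṁ·Cp·ΔT = 200.6 × 2.30 × (-8.41 − -40.9) = 14990 kJ/min
Converting: 14990 / 60 s = 249.84 kW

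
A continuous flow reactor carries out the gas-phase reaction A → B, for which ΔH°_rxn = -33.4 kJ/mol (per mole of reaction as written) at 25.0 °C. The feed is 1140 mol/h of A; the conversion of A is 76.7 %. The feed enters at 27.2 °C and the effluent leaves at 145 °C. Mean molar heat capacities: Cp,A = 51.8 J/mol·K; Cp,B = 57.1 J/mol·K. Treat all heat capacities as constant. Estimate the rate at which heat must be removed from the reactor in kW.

Q_out = 6.03 kW

Extent of reaction ξ = 0.767 × 1140 = 874.38 mol/h
Reaction term: ξ·ΔH°_rxn = 874.38 × -33.4 = -29204 kJ/h
Sensible, feed 27.2→25 °C: -129.91 kJ/h
Outlet flows (mol/h): A 265.62, B 874.38
Sensible, products 25→145 °C: 7642.3 kJ/h
Q = ΔH = -21692 kJ/h = -6.0255 kW
Heat removed = 6.0255 kW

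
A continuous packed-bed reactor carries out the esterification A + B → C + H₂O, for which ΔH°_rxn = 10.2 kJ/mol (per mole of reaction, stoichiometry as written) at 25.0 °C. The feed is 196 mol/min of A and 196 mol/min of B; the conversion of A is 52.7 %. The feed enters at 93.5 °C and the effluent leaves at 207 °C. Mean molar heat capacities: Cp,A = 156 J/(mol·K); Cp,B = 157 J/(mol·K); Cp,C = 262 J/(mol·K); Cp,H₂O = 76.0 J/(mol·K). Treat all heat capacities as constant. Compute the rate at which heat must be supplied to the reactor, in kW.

Extent of reaction ξ = 0.527 × 196 = 103.29 mol/min
Reaction term: ξ·ΔH°_rxn = 103.29 × 10.2 = 1053.6 kJ/min
Sensible, feed 93.5→25 °C: -4202.3 kJ/min
Outlet flows (mol/min): A 92.708, B 92.708, C 103.29, H₂O 103.29
Sensible, products 25→207 °C: 11635 kJ/min
Q = ΔH = 8486.6 kJ/min = 141.44 kW
Heat supplied = 141.44 kW

Q_in = 141 kW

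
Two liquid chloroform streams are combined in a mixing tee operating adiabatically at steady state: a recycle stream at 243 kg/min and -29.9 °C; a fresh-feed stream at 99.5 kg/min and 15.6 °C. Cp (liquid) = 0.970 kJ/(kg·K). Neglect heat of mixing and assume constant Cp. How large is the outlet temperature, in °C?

No heat crosses the boundary, so H_out = H_in.
T_out = Σ ṁᵢCp,ᵢTᵢ / Σ ṁᵢCp,ᵢ
      = -5542.1 / 332.22 = -16.682 °C

T_out = -16.7 °C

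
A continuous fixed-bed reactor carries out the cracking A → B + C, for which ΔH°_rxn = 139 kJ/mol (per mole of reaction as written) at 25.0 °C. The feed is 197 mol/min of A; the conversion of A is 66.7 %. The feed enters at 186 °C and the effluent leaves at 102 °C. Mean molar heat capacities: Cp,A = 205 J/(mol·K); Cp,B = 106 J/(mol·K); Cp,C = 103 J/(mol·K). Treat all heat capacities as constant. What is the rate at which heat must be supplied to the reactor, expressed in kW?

Extent of reaction ξ = 0.667 × 197 = 131.4 mol/min
Reaction term: ξ·ΔH°_rxn = 131.4 × 139 = 18264 kJ/min
Sensible, feed 186→25 °C: -6502 kJ/min
Outlet flows (mol/min): A 65.601, B 131.4, C 131.4
Sensible, products 25→102 °C: 3150.1 kJ/min
Q = ΔH = 14913 kJ/min = 248.54 kW
Heat supplied = 248.54 kW

Q_in = 249 kW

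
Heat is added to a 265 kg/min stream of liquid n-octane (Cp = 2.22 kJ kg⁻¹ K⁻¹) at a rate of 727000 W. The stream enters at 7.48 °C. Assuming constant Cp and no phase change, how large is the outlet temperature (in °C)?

Q = 727000 W = 43620 kJ/min
ΔT = Q/(ṁ·Cp) = 43620/(265×2.22) = 74.146 K
T_out = 7.48 + 74.146 = 81.626 °C

T_out = 81.6 °C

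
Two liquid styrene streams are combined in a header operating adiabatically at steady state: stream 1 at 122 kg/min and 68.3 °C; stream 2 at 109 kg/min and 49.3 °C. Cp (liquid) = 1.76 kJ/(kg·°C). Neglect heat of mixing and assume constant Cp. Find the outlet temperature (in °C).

Energy balance with Q = 0: Σ ṁᵢCp,ᵢ(T_out − Tᵢ) = 0
T_out = Σ ṁᵢCp,ᵢTᵢ / Σ ṁᵢCp,ᵢ
      = 24123 / 406.56 = 59.335 °C

T_out = 59.3 °C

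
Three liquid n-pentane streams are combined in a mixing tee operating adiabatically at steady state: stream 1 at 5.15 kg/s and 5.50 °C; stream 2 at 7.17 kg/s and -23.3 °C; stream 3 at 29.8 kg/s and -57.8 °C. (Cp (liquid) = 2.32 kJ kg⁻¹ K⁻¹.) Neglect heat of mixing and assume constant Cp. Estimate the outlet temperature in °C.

No heat crosses the boundary, so H_out = H_in.
T_out = Σ ṁᵢCp,ᵢTᵢ / Σ ṁᵢCp,ᵢ
      = -4317.9 / 97.718 = -44.187 °C

T_out = -44.2 °C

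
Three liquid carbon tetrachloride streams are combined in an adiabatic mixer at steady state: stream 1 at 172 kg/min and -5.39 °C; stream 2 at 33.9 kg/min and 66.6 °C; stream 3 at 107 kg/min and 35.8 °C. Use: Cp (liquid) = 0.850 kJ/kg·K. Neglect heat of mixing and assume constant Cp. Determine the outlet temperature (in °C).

T_out = 16.5 °C

No heat crosses the boundary, so H_out = H_in.
T_out = Σ ṁᵢCp,ᵢTᵢ / Σ ṁᵢCp,ᵢ
      = 4387.1 / 265.96 = 16.495 °C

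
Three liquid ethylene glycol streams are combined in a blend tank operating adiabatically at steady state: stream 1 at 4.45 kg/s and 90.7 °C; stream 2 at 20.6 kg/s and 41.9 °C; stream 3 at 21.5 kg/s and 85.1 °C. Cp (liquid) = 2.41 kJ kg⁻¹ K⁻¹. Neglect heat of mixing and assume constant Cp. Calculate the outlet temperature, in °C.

T_out = 66.5 °C

No heat crosses the boundary, so H_out = H_in.
Σ ṁᵢCp,ᵢTᵢ = 4.45×2.41×90.7 + 20.6×2.41×41.9 + 21.5×2.41×85.1 = 7462.3
Σ ṁᵢCp,ᵢ = 4.45×2.41 + 20.6×2.41 + 21.5×2.41 = 112.19
T_out = 7462.3 / 112.19 = 66.518 °C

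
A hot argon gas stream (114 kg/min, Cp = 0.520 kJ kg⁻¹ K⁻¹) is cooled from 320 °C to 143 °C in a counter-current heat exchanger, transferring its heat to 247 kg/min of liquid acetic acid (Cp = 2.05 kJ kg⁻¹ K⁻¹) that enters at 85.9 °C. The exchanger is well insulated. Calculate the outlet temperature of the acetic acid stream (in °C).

T_c,out = 107 °C

Heat released by hot stream: Q = 114 × 0.520 × (320 − 143) = 10493 kJ/min
Energy balance on cold side (adiabatic exchanger): Q = ṁ_c·Cp_c·(T_c,out − T_c,in)
T_c,out = 85.9 + 10493/(247 × 2.05) = 106.62 °C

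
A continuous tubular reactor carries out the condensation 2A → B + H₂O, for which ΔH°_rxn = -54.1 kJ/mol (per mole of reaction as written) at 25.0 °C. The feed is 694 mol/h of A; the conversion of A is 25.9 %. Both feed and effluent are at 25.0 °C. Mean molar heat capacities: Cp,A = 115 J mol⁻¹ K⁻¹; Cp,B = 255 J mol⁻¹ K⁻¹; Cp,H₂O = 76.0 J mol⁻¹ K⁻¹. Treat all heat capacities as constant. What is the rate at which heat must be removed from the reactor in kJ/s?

Extent of reaction ξ = 0.259 × 694 / 2 = 89.873 mol/h
Reaction term: ξ·ΔH°_rxn = 89.873 × -54.1 = -4862.1 kJ/h
Q = ΔH = -4862.1 kJ/h = -1.3506 kW
Heat removed = 1.3506 kJ/s

Q_out = 1.35 kJ/s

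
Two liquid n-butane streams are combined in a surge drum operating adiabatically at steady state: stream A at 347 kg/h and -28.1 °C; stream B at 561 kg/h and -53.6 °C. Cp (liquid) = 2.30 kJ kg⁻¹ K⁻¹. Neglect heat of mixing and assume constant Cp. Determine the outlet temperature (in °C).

T_out = -43.9 °C

No heat crosses the boundary, so H_out = H_in.
Σ ṁᵢCp,ᵢTᵢ = 347×2.30×-28.1 + 561×2.30×-53.6 = -91587
Σ ṁᵢCp,ᵢ = 347×2.30 + 561×2.30 = 2088.4
T_out = -91587 / 2088.4 = -43.855 °C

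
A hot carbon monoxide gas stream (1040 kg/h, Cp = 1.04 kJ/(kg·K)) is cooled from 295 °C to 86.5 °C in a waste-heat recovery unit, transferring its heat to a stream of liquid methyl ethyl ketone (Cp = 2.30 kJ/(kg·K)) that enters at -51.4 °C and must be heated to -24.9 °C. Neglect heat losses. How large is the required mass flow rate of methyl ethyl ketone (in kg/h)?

Heat released by hot stream: Q = 1040 × 1.04 × (295 − 86.5) = 225510 kJ/h
Energy balance on cold side (adiabatic exchanger): Q = ṁ_c·Cp_c·(T_c,out − T_c,in)
ṁ_c = 225510 / [2.30 × (-24.9 − -51.4)] = 3700 kg/h

ṁ_c = 3700 kg/h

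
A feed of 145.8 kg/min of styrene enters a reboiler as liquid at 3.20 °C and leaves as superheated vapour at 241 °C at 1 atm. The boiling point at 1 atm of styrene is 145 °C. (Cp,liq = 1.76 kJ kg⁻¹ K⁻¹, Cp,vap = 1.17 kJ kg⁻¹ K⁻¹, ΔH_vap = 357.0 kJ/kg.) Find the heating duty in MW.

Q = 1.75 MW

liquid 3.20→145 °C: 249.57 kJ/kg
vaporisation at 145 °C: 357 kJ/kg
vapour 145→241 °C: 112.32 kJ/kg
Δh = 249.57 + 357 + 112.32 = 718.89 kJ/kg
Q = ṁ·Δh = 145.8 kg/min × 718.89 kJ/kg = 104810 kJ/min
|Q| = 1746.9 kW = 1.7469 MW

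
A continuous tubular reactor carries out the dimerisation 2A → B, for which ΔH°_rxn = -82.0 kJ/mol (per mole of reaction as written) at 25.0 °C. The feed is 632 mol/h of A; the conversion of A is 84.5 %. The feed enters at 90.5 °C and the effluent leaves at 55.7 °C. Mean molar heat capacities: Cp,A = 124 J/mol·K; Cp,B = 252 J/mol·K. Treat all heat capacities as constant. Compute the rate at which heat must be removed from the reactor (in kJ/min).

Q_out = 410 kJ/min

Extent of reaction ξ = 0.845 × 632 / 2 = 267.02 mol/h
Reaction term: ξ·ΔH°_rxn = 267.02 × -82.0 = -21896 kJ/h
Sensible, feed 90.5→25 °C: -5133.1 kJ/h
Outlet flows (mol/h): A 97.96, B 267.02
Sensible, products 25→55.7 °C: 2438.7 kJ/h
Q = ΔH = -24590 kJ/h = -6.8306 kW
Heat removed = 409.83 kJ/min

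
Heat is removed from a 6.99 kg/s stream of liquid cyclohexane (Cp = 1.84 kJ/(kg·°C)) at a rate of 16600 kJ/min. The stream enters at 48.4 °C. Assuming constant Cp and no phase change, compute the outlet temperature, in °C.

T_out = 26.9 °C

Q = 16600 kJ/min = 276.67 kJ/s
ΔT = Q/(ṁ·Cp) = 276.67/(6.99×1.84) = 21.511 K
T_out = 48.4 − 21.511 = 26.889 °C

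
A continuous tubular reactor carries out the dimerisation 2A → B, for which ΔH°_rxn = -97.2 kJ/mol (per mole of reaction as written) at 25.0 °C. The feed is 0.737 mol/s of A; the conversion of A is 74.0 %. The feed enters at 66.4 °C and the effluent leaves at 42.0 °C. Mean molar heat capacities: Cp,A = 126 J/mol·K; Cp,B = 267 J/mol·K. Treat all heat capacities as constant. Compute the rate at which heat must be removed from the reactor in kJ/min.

Extent of reaction ξ = 0.740 × 0.737 / 2 = 0.27269 mol/s
Reaction term: ξ·ΔH°_rxn = 0.27269 × -97.2 = -26.505 kJ/s
Sensible, feed 66.4→25 °C: -3.8445 kJ/s
Outlet flows (mol/s): A 0.19162, B 0.27269
Sensible, products 25→42.0 °C: 1.6482 kJ/s
Q = ΔH = -28.702 kJ/s = -28.702 kW
Heat removed = 1722.1 kJ/min

Q_out = 1720 kJ/min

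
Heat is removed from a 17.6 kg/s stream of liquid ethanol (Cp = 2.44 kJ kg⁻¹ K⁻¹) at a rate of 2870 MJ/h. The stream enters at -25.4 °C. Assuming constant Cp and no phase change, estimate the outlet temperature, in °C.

T_out = -44.0 °C

Q = 2870 MJ/h = 797.22 kJ/s
ΔT = Q/(ṁ·Cp) = 797.22/(17.6×2.44) = 18.564 K
T_out = -25.4 − 18.564 = -43.964 °C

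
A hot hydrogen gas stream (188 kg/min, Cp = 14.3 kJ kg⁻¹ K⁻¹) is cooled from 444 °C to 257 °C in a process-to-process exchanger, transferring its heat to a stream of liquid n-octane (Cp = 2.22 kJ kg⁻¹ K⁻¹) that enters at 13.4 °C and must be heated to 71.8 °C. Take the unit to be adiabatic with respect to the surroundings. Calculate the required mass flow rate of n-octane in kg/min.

Heat released by hot stream: Q = 188 × 14.3 × (444 − 257) = 502730 kJ/min
Energy balance on cold side (adiabatic exchanger): Q = ṁ_c·Cp_c·(T_c,out − T_c,in)
ṁ_c = 502730 / [2.22 × (71.8 − 13.4)] = 3877.7 kg/min

ṁ_c = 3880 kg/min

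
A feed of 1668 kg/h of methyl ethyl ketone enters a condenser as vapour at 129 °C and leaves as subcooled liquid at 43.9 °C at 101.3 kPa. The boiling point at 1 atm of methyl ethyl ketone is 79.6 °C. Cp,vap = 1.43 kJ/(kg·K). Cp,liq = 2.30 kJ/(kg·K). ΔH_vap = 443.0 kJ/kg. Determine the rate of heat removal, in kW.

vapour 129→79.6 °C: -70.642 kJ/kg
condensation at 79.6 °C: -443 kJ/kg
liquid 79.6→43.9 °C: -82.11 kJ/kg
Δh = -70.642 + -443 + -82.11 = -595.75 kJ/kg
Q = ṁ·Δh = 1668 kg/h × -595.75 kJ/kg = -993710 kJ/h
|Q| = 276.03 kW

Q_c = 276 kW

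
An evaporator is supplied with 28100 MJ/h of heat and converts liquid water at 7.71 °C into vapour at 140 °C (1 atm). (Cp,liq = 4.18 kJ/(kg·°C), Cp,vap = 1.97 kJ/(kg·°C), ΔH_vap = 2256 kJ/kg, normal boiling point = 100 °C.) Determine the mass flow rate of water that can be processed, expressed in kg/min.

ṁ = 172 kg/min

Δh = 4.18×(100−7.71) + 2256 + 1.97×(140−100) = 2720.6 kJ/kg
Q = 28100 MJ/h = 7805.6 kJ/s = 468330 kJ/min
ṁ = Q/Δh = 468330 / 2720.6 = 172.15 kg/min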